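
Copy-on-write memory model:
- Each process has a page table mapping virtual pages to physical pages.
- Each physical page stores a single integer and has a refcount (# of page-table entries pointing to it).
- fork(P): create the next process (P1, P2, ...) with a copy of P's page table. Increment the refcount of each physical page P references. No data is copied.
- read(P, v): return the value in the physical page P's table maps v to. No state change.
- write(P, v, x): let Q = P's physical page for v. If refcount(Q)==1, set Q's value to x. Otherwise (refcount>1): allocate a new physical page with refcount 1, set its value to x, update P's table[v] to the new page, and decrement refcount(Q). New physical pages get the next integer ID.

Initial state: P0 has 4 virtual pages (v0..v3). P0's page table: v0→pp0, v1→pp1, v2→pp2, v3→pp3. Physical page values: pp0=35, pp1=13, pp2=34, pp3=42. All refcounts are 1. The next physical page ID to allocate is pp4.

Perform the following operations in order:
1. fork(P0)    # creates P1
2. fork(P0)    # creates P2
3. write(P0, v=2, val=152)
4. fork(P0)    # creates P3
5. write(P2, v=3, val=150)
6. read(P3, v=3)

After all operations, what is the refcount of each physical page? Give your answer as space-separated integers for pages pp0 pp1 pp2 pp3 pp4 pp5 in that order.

Answer: 4 4 2 3 2 1

Derivation:
Op 1: fork(P0) -> P1. 4 ppages; refcounts: pp0:2 pp1:2 pp2:2 pp3:2
Op 2: fork(P0) -> P2. 4 ppages; refcounts: pp0:3 pp1:3 pp2:3 pp3:3
Op 3: write(P0, v2, 152). refcount(pp2)=3>1 -> COPY to pp4. 5 ppages; refcounts: pp0:3 pp1:3 pp2:2 pp3:3 pp4:1
Op 4: fork(P0) -> P3. 5 ppages; refcounts: pp0:4 pp1:4 pp2:2 pp3:4 pp4:2
Op 5: write(P2, v3, 150). refcount(pp3)=4>1 -> COPY to pp5. 6 ppages; refcounts: pp0:4 pp1:4 pp2:2 pp3:3 pp4:2 pp5:1
Op 6: read(P3, v3) -> 42. No state change.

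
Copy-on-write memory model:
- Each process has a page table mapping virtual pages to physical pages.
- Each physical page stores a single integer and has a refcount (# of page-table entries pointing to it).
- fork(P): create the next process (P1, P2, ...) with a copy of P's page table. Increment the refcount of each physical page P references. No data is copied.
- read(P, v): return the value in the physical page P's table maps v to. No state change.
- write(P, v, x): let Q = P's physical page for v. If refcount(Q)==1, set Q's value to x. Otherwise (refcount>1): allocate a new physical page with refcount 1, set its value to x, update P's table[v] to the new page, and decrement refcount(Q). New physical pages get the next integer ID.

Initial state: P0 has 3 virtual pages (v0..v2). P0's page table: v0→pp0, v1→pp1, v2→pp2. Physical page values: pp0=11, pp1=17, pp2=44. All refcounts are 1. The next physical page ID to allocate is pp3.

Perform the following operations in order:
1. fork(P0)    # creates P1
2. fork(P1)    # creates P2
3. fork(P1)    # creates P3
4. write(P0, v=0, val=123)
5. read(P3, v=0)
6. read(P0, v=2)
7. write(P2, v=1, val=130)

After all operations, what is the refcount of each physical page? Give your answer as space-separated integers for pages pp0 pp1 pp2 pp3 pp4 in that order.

Op 1: fork(P0) -> P1. 3 ppages; refcounts: pp0:2 pp1:2 pp2:2
Op 2: fork(P1) -> P2. 3 ppages; refcounts: pp0:3 pp1:3 pp2:3
Op 3: fork(P1) -> P3. 3 ppages; refcounts: pp0:4 pp1:4 pp2:4
Op 4: write(P0, v0, 123). refcount(pp0)=4>1 -> COPY to pp3. 4 ppages; refcounts: pp0:3 pp1:4 pp2:4 pp3:1
Op 5: read(P3, v0) -> 11. No state change.
Op 6: read(P0, v2) -> 44. No state change.
Op 7: write(P2, v1, 130). refcount(pp1)=4>1 -> COPY to pp4. 5 ppages; refcounts: pp0:3 pp1:3 pp2:4 pp3:1 pp4:1

Answer: 3 3 4 1 1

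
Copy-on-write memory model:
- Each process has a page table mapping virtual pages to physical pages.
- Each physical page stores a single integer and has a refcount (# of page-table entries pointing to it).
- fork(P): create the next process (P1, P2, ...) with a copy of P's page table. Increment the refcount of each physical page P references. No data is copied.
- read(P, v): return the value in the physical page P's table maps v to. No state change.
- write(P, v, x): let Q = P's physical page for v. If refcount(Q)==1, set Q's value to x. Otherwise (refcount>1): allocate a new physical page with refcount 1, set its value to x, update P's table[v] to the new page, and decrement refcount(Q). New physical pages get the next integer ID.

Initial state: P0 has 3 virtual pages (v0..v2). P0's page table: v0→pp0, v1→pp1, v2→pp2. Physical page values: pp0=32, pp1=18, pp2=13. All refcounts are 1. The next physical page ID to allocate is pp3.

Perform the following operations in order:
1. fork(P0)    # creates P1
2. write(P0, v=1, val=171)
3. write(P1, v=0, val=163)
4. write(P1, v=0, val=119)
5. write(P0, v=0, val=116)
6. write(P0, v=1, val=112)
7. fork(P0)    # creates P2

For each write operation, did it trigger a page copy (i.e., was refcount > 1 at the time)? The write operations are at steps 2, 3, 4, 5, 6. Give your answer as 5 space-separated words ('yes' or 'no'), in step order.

Op 1: fork(P0) -> P1. 3 ppages; refcounts: pp0:2 pp1:2 pp2:2
Op 2: write(P0, v1, 171). refcount(pp1)=2>1 -> COPY to pp3. 4 ppages; refcounts: pp0:2 pp1:1 pp2:2 pp3:1
Op 3: write(P1, v0, 163). refcount(pp0)=2>1 -> COPY to pp4. 5 ppages; refcounts: pp0:1 pp1:1 pp2:2 pp3:1 pp4:1
Op 4: write(P1, v0, 119). refcount(pp4)=1 -> write in place. 5 ppages; refcounts: pp0:1 pp1:1 pp2:2 pp3:1 pp4:1
Op 5: write(P0, v0, 116). refcount(pp0)=1 -> write in place. 5 ppages; refcounts: pp0:1 pp1:1 pp2:2 pp3:1 pp4:1
Op 6: write(P0, v1, 112). refcount(pp3)=1 -> write in place. 5 ppages; refcounts: pp0:1 pp1:1 pp2:2 pp3:1 pp4:1
Op 7: fork(P0) -> P2. 5 ppages; refcounts: pp0:2 pp1:1 pp2:3 pp3:2 pp4:1

yes yes no no no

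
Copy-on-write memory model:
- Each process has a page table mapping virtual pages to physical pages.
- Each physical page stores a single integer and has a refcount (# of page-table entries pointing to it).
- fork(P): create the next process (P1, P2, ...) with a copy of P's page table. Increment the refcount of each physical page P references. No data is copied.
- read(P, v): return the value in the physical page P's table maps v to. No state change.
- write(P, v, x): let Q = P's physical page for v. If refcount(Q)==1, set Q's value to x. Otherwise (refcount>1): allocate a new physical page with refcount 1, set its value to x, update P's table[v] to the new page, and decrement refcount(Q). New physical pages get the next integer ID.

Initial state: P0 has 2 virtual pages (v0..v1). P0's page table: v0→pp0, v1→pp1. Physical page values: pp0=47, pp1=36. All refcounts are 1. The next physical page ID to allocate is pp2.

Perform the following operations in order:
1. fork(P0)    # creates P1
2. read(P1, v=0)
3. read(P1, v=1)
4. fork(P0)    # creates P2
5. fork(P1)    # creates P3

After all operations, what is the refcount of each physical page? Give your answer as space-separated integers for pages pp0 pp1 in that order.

Answer: 4 4

Derivation:
Op 1: fork(P0) -> P1. 2 ppages; refcounts: pp0:2 pp1:2
Op 2: read(P1, v0) -> 47. No state change.
Op 3: read(P1, v1) -> 36. No state change.
Op 4: fork(P0) -> P2. 2 ppages; refcounts: pp0:3 pp1:3
Op 5: fork(P1) -> P3. 2 ppages; refcounts: pp0:4 pp1:4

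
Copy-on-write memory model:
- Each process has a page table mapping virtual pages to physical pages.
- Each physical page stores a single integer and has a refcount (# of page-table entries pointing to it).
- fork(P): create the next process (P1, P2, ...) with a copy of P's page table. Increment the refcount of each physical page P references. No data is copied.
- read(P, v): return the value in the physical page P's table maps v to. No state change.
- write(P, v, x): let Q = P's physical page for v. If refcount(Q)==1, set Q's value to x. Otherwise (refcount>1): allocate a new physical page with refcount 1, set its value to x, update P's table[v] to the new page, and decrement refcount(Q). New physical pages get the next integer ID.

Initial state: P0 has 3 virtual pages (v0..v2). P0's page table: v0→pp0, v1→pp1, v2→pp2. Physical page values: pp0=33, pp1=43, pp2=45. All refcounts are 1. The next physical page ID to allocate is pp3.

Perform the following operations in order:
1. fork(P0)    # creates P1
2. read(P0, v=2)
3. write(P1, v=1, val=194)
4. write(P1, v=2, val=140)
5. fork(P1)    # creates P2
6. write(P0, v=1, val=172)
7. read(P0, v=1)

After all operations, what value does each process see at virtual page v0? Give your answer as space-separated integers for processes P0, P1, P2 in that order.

Answer: 33 33 33

Derivation:
Op 1: fork(P0) -> P1. 3 ppages; refcounts: pp0:2 pp1:2 pp2:2
Op 2: read(P0, v2) -> 45. No state change.
Op 3: write(P1, v1, 194). refcount(pp1)=2>1 -> COPY to pp3. 4 ppages; refcounts: pp0:2 pp1:1 pp2:2 pp3:1
Op 4: write(P1, v2, 140). refcount(pp2)=2>1 -> COPY to pp4. 5 ppages; refcounts: pp0:2 pp1:1 pp2:1 pp3:1 pp4:1
Op 5: fork(P1) -> P2. 5 ppages; refcounts: pp0:3 pp1:1 pp2:1 pp3:2 pp4:2
Op 6: write(P0, v1, 172). refcount(pp1)=1 -> write in place. 5 ppages; refcounts: pp0:3 pp1:1 pp2:1 pp3:2 pp4:2
Op 7: read(P0, v1) -> 172. No state change.
P0: v0 -> pp0 = 33
P1: v0 -> pp0 = 33
P2: v0 -> pp0 = 33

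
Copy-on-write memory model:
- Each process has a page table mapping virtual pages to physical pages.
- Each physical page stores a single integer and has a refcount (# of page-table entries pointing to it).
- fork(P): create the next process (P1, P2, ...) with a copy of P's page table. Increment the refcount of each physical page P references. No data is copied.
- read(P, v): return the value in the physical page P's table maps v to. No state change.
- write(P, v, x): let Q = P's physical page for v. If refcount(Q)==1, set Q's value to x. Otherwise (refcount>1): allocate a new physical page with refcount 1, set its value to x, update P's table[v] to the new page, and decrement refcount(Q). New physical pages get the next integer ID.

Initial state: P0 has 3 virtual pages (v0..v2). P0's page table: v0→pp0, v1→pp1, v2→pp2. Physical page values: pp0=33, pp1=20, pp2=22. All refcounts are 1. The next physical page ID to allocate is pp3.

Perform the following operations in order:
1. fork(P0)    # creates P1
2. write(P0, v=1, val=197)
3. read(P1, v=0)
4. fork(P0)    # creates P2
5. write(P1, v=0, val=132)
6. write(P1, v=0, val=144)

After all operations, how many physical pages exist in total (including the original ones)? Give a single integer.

Answer: 5

Derivation:
Op 1: fork(P0) -> P1. 3 ppages; refcounts: pp0:2 pp1:2 pp2:2
Op 2: write(P0, v1, 197). refcount(pp1)=2>1 -> COPY to pp3. 4 ppages; refcounts: pp0:2 pp1:1 pp2:2 pp3:1
Op 3: read(P1, v0) -> 33. No state change.
Op 4: fork(P0) -> P2. 4 ppages; refcounts: pp0:3 pp1:1 pp2:3 pp3:2
Op 5: write(P1, v0, 132). refcount(pp0)=3>1 -> COPY to pp4. 5 ppages; refcounts: pp0:2 pp1:1 pp2:3 pp3:2 pp4:1
Op 6: write(P1, v0, 144). refcount(pp4)=1 -> write in place. 5 ppages; refcounts: pp0:2 pp1:1 pp2:3 pp3:2 pp4:1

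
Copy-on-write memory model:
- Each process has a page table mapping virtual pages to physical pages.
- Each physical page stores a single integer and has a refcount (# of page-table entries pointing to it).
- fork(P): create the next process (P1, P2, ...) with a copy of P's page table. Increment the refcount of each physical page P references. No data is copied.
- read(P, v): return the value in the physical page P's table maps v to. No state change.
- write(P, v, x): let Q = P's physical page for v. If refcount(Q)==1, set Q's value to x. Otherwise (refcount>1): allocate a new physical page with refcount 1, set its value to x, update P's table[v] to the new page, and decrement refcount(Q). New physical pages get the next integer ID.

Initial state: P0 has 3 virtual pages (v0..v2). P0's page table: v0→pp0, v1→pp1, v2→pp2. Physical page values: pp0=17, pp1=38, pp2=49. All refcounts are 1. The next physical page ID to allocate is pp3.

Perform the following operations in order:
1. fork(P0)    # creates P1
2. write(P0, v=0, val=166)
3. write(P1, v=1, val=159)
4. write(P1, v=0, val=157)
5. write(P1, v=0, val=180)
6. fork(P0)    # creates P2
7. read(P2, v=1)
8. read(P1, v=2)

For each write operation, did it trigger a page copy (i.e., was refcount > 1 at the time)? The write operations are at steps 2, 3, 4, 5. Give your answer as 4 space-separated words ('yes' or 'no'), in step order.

Op 1: fork(P0) -> P1. 3 ppages; refcounts: pp0:2 pp1:2 pp2:2
Op 2: write(P0, v0, 166). refcount(pp0)=2>1 -> COPY to pp3. 4 ppages; refcounts: pp0:1 pp1:2 pp2:2 pp3:1
Op 3: write(P1, v1, 159). refcount(pp1)=2>1 -> COPY to pp4. 5 ppages; refcounts: pp0:1 pp1:1 pp2:2 pp3:1 pp4:1
Op 4: write(P1, v0, 157). refcount(pp0)=1 -> write in place. 5 ppages; refcounts: pp0:1 pp1:1 pp2:2 pp3:1 pp4:1
Op 5: write(P1, v0, 180). refcount(pp0)=1 -> write in place. 5 ppages; refcounts: pp0:1 pp1:1 pp2:2 pp3:1 pp4:1
Op 6: fork(P0) -> P2. 5 ppages; refcounts: pp0:1 pp1:2 pp2:3 pp3:2 pp4:1
Op 7: read(P2, v1) -> 38. No state change.
Op 8: read(P1, v2) -> 49. No state change.

yes yes no no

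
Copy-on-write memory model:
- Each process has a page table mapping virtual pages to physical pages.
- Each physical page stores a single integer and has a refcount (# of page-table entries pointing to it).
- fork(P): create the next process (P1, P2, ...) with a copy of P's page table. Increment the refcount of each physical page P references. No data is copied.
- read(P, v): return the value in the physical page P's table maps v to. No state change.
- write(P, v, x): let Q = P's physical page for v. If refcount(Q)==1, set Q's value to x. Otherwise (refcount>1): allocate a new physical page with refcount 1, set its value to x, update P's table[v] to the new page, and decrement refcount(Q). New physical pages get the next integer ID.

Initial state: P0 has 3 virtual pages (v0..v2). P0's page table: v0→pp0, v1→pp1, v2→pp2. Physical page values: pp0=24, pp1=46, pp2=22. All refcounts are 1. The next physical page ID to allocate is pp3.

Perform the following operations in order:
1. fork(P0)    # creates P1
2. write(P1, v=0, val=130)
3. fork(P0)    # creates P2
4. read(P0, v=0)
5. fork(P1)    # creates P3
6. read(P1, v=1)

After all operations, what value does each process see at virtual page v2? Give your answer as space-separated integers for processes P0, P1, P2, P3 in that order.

Answer: 22 22 22 22

Derivation:
Op 1: fork(P0) -> P1. 3 ppages; refcounts: pp0:2 pp1:2 pp2:2
Op 2: write(P1, v0, 130). refcount(pp0)=2>1 -> COPY to pp3. 4 ppages; refcounts: pp0:1 pp1:2 pp2:2 pp3:1
Op 3: fork(P0) -> P2. 4 ppages; refcounts: pp0:2 pp1:3 pp2:3 pp3:1
Op 4: read(P0, v0) -> 24. No state change.
Op 5: fork(P1) -> P3. 4 ppages; refcounts: pp0:2 pp1:4 pp2:4 pp3:2
Op 6: read(P1, v1) -> 46. No state change.
P0: v2 -> pp2 = 22
P1: v2 -> pp2 = 22
P2: v2 -> pp2 = 22
P3: v2 -> pp2 = 22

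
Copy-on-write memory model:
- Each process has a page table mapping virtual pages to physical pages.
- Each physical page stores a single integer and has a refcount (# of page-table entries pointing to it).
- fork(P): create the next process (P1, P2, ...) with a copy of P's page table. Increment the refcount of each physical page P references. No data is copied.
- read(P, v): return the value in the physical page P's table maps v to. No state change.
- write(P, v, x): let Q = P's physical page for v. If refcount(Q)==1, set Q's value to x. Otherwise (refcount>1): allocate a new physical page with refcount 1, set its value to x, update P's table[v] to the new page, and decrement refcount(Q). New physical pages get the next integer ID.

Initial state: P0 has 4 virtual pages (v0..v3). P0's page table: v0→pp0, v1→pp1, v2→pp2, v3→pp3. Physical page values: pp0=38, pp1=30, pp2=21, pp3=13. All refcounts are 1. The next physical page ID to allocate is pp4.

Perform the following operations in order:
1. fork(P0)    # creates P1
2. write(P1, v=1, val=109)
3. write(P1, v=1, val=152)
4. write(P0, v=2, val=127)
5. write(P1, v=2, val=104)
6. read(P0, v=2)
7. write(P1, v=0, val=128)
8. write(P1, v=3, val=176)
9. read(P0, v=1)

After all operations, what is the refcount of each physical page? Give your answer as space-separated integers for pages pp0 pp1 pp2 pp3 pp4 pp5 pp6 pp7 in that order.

Op 1: fork(P0) -> P1. 4 ppages; refcounts: pp0:2 pp1:2 pp2:2 pp3:2
Op 2: write(P1, v1, 109). refcount(pp1)=2>1 -> COPY to pp4. 5 ppages; refcounts: pp0:2 pp1:1 pp2:2 pp3:2 pp4:1
Op 3: write(P1, v1, 152). refcount(pp4)=1 -> write in place. 5 ppages; refcounts: pp0:2 pp1:1 pp2:2 pp3:2 pp4:1
Op 4: write(P0, v2, 127). refcount(pp2)=2>1 -> COPY to pp5. 6 ppages; refcounts: pp0:2 pp1:1 pp2:1 pp3:2 pp4:1 pp5:1
Op 5: write(P1, v2, 104). refcount(pp2)=1 -> write in place. 6 ppages; refcounts: pp0:2 pp1:1 pp2:1 pp3:2 pp4:1 pp5:1
Op 6: read(P0, v2) -> 127. No state change.
Op 7: write(P1, v0, 128). refcount(pp0)=2>1 -> COPY to pp6. 7 ppages; refcounts: pp0:1 pp1:1 pp2:1 pp3:2 pp4:1 pp5:1 pp6:1
Op 8: write(P1, v3, 176). refcount(pp3)=2>1 -> COPY to pp7. 8 ppages; refcounts: pp0:1 pp1:1 pp2:1 pp3:1 pp4:1 pp5:1 pp6:1 pp7:1
Op 9: read(P0, v1) -> 30. No state change.

Answer: 1 1 1 1 1 1 1 1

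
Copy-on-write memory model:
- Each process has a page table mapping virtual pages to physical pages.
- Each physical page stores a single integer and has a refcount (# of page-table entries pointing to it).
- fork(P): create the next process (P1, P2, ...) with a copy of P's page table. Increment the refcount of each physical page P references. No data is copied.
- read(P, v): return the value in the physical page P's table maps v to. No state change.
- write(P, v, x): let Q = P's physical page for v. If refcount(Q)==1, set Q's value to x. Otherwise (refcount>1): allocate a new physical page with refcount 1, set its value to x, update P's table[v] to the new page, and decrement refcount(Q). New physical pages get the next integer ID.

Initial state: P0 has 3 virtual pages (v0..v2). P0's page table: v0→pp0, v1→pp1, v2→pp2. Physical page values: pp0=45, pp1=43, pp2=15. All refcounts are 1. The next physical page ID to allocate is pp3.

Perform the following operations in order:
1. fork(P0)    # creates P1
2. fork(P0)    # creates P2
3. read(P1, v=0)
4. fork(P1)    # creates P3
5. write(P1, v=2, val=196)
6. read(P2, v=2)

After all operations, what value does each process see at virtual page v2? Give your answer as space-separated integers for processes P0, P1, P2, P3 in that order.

Answer: 15 196 15 15

Derivation:
Op 1: fork(P0) -> P1. 3 ppages; refcounts: pp0:2 pp1:2 pp2:2
Op 2: fork(P0) -> P2. 3 ppages; refcounts: pp0:3 pp1:3 pp2:3
Op 3: read(P1, v0) -> 45. No state change.
Op 4: fork(P1) -> P3. 3 ppages; refcounts: pp0:4 pp1:4 pp2:4
Op 5: write(P1, v2, 196). refcount(pp2)=4>1 -> COPY to pp3. 4 ppages; refcounts: pp0:4 pp1:4 pp2:3 pp3:1
Op 6: read(P2, v2) -> 15. No state change.
P0: v2 -> pp2 = 15
P1: v2 -> pp3 = 196
P2: v2 -> pp2 = 15
P3: v2 -> pp2 = 15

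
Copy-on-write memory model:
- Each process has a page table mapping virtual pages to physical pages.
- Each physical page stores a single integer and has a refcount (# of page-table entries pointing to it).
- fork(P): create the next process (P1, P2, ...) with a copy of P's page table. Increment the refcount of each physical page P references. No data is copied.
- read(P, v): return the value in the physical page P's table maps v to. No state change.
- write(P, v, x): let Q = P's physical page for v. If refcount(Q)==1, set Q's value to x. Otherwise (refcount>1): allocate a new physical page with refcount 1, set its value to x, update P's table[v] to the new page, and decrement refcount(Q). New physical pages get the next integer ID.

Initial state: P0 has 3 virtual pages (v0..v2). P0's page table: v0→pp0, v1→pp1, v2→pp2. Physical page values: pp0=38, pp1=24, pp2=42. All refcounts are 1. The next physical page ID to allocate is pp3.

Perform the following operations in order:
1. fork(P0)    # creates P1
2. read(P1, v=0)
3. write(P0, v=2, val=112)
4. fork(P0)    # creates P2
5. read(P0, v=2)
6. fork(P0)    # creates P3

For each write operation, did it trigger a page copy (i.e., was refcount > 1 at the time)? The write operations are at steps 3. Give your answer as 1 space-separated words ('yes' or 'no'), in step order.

Op 1: fork(P0) -> P1. 3 ppages; refcounts: pp0:2 pp1:2 pp2:2
Op 2: read(P1, v0) -> 38. No state change.
Op 3: write(P0, v2, 112). refcount(pp2)=2>1 -> COPY to pp3. 4 ppages; refcounts: pp0:2 pp1:2 pp2:1 pp3:1
Op 4: fork(P0) -> P2. 4 ppages; refcounts: pp0:3 pp1:3 pp2:1 pp3:2
Op 5: read(P0, v2) -> 112. No state change.
Op 6: fork(P0) -> P3. 4 ppages; refcounts: pp0:4 pp1:4 pp2:1 pp3:3

yes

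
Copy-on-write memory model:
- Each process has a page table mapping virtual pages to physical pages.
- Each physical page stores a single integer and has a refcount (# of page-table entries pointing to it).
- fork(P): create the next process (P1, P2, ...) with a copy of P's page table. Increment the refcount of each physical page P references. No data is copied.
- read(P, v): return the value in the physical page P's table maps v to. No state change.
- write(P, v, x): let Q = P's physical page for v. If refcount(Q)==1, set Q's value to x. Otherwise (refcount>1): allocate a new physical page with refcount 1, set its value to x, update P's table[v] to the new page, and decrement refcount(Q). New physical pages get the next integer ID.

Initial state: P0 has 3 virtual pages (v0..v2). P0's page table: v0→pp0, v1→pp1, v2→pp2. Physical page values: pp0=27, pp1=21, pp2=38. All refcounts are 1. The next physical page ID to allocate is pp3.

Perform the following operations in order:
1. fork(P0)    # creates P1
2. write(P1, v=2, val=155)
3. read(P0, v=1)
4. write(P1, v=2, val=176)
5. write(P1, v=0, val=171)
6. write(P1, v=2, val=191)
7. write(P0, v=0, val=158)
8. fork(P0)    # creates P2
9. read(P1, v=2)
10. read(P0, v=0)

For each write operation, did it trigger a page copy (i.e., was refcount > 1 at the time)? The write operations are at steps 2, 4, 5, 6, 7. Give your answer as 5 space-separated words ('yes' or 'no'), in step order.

Op 1: fork(P0) -> P1. 3 ppages; refcounts: pp0:2 pp1:2 pp2:2
Op 2: write(P1, v2, 155). refcount(pp2)=2>1 -> COPY to pp3. 4 ppages; refcounts: pp0:2 pp1:2 pp2:1 pp3:1
Op 3: read(P0, v1) -> 21. No state change.
Op 4: write(P1, v2, 176). refcount(pp3)=1 -> write in place. 4 ppages; refcounts: pp0:2 pp1:2 pp2:1 pp3:1
Op 5: write(P1, v0, 171). refcount(pp0)=2>1 -> COPY to pp4. 5 ppages; refcounts: pp0:1 pp1:2 pp2:1 pp3:1 pp4:1
Op 6: write(P1, v2, 191). refcount(pp3)=1 -> write in place. 5 ppages; refcounts: pp0:1 pp1:2 pp2:1 pp3:1 pp4:1
Op 7: write(P0, v0, 158). refcount(pp0)=1 -> write in place. 5 ppages; refcounts: pp0:1 pp1:2 pp2:1 pp3:1 pp4:1
Op 8: fork(P0) -> P2. 5 ppages; refcounts: pp0:2 pp1:3 pp2:2 pp3:1 pp4:1
Op 9: read(P1, v2) -> 191. No state change.
Op 10: read(P0, v0) -> 158. No state change.

yes no yes no no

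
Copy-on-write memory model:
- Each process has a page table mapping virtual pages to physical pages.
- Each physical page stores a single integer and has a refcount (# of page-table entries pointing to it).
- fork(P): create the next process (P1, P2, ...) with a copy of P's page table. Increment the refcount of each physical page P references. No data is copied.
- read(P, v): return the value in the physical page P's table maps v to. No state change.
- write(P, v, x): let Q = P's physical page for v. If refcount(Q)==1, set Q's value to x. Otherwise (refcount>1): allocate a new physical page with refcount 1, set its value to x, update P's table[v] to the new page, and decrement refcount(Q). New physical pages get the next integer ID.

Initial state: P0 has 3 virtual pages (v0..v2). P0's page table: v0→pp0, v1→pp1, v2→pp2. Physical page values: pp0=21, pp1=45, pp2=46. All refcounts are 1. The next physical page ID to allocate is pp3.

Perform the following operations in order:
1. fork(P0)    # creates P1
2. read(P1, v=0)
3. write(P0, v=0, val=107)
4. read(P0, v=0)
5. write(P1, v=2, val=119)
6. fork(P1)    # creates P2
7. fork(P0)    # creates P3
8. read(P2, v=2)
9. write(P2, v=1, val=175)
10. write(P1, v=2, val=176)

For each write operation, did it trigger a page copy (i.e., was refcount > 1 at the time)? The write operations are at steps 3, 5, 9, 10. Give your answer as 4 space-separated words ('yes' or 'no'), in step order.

Op 1: fork(P0) -> P1. 3 ppages; refcounts: pp0:2 pp1:2 pp2:2
Op 2: read(P1, v0) -> 21. No state change.
Op 3: write(P0, v0, 107). refcount(pp0)=2>1 -> COPY to pp3. 4 ppages; refcounts: pp0:1 pp1:2 pp2:2 pp3:1
Op 4: read(P0, v0) -> 107. No state change.
Op 5: write(P1, v2, 119). refcount(pp2)=2>1 -> COPY to pp4. 5 ppages; refcounts: pp0:1 pp1:2 pp2:1 pp3:1 pp4:1
Op 6: fork(P1) -> P2. 5 ppages; refcounts: pp0:2 pp1:3 pp2:1 pp3:1 pp4:2
Op 7: fork(P0) -> P3. 5 ppages; refcounts: pp0:2 pp1:4 pp2:2 pp3:2 pp4:2
Op 8: read(P2, v2) -> 119. No state change.
Op 9: write(P2, v1, 175). refcount(pp1)=4>1 -> COPY to pp5. 6 ppages; refcounts: pp0:2 pp1:3 pp2:2 pp3:2 pp4:2 pp5:1
Op 10: write(P1, v2, 176). refcount(pp4)=2>1 -> COPY to pp6. 7 ppages; refcounts: pp0:2 pp1:3 pp2:2 pp3:2 pp4:1 pp5:1 pp6:1

yes yes yes yes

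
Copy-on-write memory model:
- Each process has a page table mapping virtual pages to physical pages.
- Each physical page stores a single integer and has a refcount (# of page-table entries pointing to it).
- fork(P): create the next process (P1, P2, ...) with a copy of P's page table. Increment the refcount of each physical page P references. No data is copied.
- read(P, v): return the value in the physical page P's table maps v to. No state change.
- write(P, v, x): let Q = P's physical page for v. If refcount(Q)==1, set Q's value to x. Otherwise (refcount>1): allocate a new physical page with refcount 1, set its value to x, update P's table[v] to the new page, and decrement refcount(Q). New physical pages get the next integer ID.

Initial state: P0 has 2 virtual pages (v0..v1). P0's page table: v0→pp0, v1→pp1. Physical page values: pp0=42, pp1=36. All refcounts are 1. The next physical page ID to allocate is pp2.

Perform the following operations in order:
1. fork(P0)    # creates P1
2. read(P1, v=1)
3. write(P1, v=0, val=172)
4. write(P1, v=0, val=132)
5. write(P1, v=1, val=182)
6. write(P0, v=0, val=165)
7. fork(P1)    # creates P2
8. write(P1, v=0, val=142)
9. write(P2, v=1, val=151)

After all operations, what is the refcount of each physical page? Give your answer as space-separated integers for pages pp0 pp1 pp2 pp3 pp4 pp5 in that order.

Op 1: fork(P0) -> P1. 2 ppages; refcounts: pp0:2 pp1:2
Op 2: read(P1, v1) -> 36. No state change.
Op 3: write(P1, v0, 172). refcount(pp0)=2>1 -> COPY to pp2. 3 ppages; refcounts: pp0:1 pp1:2 pp2:1
Op 4: write(P1, v0, 132). refcount(pp2)=1 -> write in place. 3 ppages; refcounts: pp0:1 pp1:2 pp2:1
Op 5: write(P1, v1, 182). refcount(pp1)=2>1 -> COPY to pp3. 4 ppages; refcounts: pp0:1 pp1:1 pp2:1 pp3:1
Op 6: write(P0, v0, 165). refcount(pp0)=1 -> write in place. 4 ppages; refcounts: pp0:1 pp1:1 pp2:1 pp3:1
Op 7: fork(P1) -> P2. 4 ppages; refcounts: pp0:1 pp1:1 pp2:2 pp3:2
Op 8: write(P1, v0, 142). refcount(pp2)=2>1 -> COPY to pp4. 5 ppages; refcounts: pp0:1 pp1:1 pp2:1 pp3:2 pp4:1
Op 9: write(P2, v1, 151). refcount(pp3)=2>1 -> COPY to pp5. 6 ppages; refcounts: pp0:1 pp1:1 pp2:1 pp3:1 pp4:1 pp5:1

Answer: 1 1 1 1 1 1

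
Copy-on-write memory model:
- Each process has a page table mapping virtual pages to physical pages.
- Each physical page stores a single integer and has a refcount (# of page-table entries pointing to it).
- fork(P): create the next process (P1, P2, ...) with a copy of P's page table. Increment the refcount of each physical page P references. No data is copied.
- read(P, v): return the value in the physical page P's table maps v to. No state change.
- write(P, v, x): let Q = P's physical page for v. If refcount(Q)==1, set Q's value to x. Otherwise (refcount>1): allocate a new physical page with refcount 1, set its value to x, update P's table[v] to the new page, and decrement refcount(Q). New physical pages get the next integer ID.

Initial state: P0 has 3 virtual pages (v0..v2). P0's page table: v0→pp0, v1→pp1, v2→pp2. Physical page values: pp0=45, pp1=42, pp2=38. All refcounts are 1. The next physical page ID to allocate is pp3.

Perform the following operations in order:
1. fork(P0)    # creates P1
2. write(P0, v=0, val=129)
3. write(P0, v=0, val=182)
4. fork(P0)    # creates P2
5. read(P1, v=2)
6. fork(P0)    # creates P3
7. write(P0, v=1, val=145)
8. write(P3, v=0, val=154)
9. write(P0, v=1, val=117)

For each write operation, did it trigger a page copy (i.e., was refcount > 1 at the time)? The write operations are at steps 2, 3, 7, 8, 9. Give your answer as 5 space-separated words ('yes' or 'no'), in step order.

Op 1: fork(P0) -> P1. 3 ppages; refcounts: pp0:2 pp1:2 pp2:2
Op 2: write(P0, v0, 129). refcount(pp0)=2>1 -> COPY to pp3. 4 ppages; refcounts: pp0:1 pp1:2 pp2:2 pp3:1
Op 3: write(P0, v0, 182). refcount(pp3)=1 -> write in place. 4 ppages; refcounts: pp0:1 pp1:2 pp2:2 pp3:1
Op 4: fork(P0) -> P2. 4 ppages; refcounts: pp0:1 pp1:3 pp2:3 pp3:2
Op 5: read(P1, v2) -> 38. No state change.
Op 6: fork(P0) -> P3. 4 ppages; refcounts: pp0:1 pp1:4 pp2:4 pp3:3
Op 7: write(P0, v1, 145). refcount(pp1)=4>1 -> COPY to pp4. 5 ppages; refcounts: pp0:1 pp1:3 pp2:4 pp3:3 pp4:1
Op 8: write(P3, v0, 154). refcount(pp3)=3>1 -> COPY to pp5. 6 ppages; refcounts: pp0:1 pp1:3 pp2:4 pp3:2 pp4:1 pp5:1
Op 9: write(P0, v1, 117). refcount(pp4)=1 -> write in place. 6 ppages; refcounts: pp0:1 pp1:3 pp2:4 pp3:2 pp4:1 pp5:1

yes no yes yes no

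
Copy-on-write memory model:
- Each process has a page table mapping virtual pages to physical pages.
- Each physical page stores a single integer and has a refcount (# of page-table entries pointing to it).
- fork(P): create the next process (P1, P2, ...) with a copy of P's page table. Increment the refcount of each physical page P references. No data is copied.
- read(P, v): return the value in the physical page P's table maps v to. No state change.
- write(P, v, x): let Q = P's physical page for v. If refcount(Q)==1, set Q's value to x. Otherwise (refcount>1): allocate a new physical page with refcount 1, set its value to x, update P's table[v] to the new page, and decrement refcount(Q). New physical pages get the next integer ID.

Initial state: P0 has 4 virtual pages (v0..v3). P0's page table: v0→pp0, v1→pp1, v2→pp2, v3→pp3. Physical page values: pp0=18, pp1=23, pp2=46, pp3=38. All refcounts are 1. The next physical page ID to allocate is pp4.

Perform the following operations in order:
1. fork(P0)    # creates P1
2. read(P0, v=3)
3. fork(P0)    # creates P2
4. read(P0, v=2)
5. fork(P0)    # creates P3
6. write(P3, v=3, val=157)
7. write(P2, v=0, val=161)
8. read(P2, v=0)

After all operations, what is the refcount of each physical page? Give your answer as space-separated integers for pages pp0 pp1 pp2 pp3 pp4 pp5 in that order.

Answer: 3 4 4 3 1 1

Derivation:
Op 1: fork(P0) -> P1. 4 ppages; refcounts: pp0:2 pp1:2 pp2:2 pp3:2
Op 2: read(P0, v3) -> 38. No state change.
Op 3: fork(P0) -> P2. 4 ppages; refcounts: pp0:3 pp1:3 pp2:3 pp3:3
Op 4: read(P0, v2) -> 46. No state change.
Op 5: fork(P0) -> P3. 4 ppages; refcounts: pp0:4 pp1:4 pp2:4 pp3:4
Op 6: write(P3, v3, 157). refcount(pp3)=4>1 -> COPY to pp4. 5 ppages; refcounts: pp0:4 pp1:4 pp2:4 pp3:3 pp4:1
Op 7: write(P2, v0, 161). refcount(pp0)=4>1 -> COPY to pp5. 6 ppages; refcounts: pp0:3 pp1:4 pp2:4 pp3:3 pp4:1 pp5:1
Op 8: read(P2, v0) -> 161. No state change.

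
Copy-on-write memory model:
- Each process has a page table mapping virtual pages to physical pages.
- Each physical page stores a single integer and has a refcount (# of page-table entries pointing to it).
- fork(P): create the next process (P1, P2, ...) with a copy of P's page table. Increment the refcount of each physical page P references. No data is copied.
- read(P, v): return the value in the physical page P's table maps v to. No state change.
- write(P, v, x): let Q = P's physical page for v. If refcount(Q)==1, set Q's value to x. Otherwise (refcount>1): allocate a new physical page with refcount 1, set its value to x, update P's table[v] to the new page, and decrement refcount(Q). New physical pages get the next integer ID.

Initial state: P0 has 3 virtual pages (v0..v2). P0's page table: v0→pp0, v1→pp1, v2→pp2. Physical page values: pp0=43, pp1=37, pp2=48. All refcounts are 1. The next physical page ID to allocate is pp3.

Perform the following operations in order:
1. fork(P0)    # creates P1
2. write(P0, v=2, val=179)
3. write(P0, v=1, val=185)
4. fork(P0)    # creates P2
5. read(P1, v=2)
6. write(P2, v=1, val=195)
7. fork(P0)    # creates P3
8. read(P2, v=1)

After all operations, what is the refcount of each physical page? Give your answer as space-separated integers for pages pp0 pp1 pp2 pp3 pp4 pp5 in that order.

Answer: 4 1 1 3 2 1

Derivation:
Op 1: fork(P0) -> P1. 3 ppages; refcounts: pp0:2 pp1:2 pp2:2
Op 2: write(P0, v2, 179). refcount(pp2)=2>1 -> COPY to pp3. 4 ppages; refcounts: pp0:2 pp1:2 pp2:1 pp3:1
Op 3: write(P0, v1, 185). refcount(pp1)=2>1 -> COPY to pp4. 5 ppages; refcounts: pp0:2 pp1:1 pp2:1 pp3:1 pp4:1
Op 4: fork(P0) -> P2. 5 ppages; refcounts: pp0:3 pp1:1 pp2:1 pp3:2 pp4:2
Op 5: read(P1, v2) -> 48. No state change.
Op 6: write(P2, v1, 195). refcount(pp4)=2>1 -> COPY to pp5. 6 ppages; refcounts: pp0:3 pp1:1 pp2:1 pp3:2 pp4:1 pp5:1
Op 7: fork(P0) -> P3. 6 ppages; refcounts: pp0:4 pp1:1 pp2:1 pp3:3 pp4:2 pp5:1
Op 8: read(P2, v1) -> 195. No state change.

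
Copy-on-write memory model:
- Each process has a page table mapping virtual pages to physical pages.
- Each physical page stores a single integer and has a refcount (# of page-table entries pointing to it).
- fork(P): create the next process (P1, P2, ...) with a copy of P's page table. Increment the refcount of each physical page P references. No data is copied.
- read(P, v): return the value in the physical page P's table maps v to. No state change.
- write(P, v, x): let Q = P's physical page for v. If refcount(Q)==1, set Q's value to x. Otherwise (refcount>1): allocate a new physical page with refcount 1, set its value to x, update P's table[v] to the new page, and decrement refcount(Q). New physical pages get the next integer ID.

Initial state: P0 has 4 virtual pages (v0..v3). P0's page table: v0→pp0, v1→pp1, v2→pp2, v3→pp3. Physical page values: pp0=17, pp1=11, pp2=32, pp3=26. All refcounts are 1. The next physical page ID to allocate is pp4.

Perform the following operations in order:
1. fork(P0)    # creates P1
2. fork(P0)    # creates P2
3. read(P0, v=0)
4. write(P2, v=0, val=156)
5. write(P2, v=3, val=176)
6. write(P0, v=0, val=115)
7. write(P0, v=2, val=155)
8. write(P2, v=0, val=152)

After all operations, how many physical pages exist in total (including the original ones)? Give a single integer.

Answer: 8

Derivation:
Op 1: fork(P0) -> P1. 4 ppages; refcounts: pp0:2 pp1:2 pp2:2 pp3:2
Op 2: fork(P0) -> P2. 4 ppages; refcounts: pp0:3 pp1:3 pp2:3 pp3:3
Op 3: read(P0, v0) -> 17. No state change.
Op 4: write(P2, v0, 156). refcount(pp0)=3>1 -> COPY to pp4. 5 ppages; refcounts: pp0:2 pp1:3 pp2:3 pp3:3 pp4:1
Op 5: write(P2, v3, 176). refcount(pp3)=3>1 -> COPY to pp5. 6 ppages; refcounts: pp0:2 pp1:3 pp2:3 pp3:2 pp4:1 pp5:1
Op 6: write(P0, v0, 115). refcount(pp0)=2>1 -> COPY to pp6. 7 ppages; refcounts: pp0:1 pp1:3 pp2:3 pp3:2 pp4:1 pp5:1 pp6:1
Op 7: write(P0, v2, 155). refcount(pp2)=3>1 -> COPY to pp7. 8 ppages; refcounts: pp0:1 pp1:3 pp2:2 pp3:2 pp4:1 pp5:1 pp6:1 pp7:1
Op 8: write(P2, v0, 152). refcount(pp4)=1 -> write in place. 8 ppages; refcounts: pp0:1 pp1:3 pp2:2 pp3:2 pp4:1 pp5:1 pp6:1 pp7:1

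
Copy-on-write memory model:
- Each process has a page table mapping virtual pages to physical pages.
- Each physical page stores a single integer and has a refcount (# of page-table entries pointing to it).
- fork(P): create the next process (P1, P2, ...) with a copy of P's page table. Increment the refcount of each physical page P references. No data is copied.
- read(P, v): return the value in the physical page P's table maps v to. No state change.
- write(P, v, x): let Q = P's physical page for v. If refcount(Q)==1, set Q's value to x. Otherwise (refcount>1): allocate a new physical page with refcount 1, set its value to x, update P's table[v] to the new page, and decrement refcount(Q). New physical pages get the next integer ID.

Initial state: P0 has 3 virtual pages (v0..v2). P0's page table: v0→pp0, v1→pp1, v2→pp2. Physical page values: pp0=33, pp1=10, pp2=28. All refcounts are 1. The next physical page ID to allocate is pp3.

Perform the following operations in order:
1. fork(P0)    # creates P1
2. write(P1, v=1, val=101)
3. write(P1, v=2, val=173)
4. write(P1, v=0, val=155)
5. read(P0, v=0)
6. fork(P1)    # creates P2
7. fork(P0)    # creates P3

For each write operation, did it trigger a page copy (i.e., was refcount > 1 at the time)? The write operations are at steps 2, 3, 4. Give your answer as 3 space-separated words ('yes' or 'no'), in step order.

Op 1: fork(P0) -> P1. 3 ppages; refcounts: pp0:2 pp1:2 pp2:2
Op 2: write(P1, v1, 101). refcount(pp1)=2>1 -> COPY to pp3. 4 ppages; refcounts: pp0:2 pp1:1 pp2:2 pp3:1
Op 3: write(P1, v2, 173). refcount(pp2)=2>1 -> COPY to pp4. 5 ppages; refcounts: pp0:2 pp1:1 pp2:1 pp3:1 pp4:1
Op 4: write(P1, v0, 155). refcount(pp0)=2>1 -> COPY to pp5. 6 ppages; refcounts: pp0:1 pp1:1 pp2:1 pp3:1 pp4:1 pp5:1
Op 5: read(P0, v0) -> 33. No state change.
Op 6: fork(P1) -> P2. 6 ppages; refcounts: pp0:1 pp1:1 pp2:1 pp3:2 pp4:2 pp5:2
Op 7: fork(P0) -> P3. 6 ppages; refcounts: pp0:2 pp1:2 pp2:2 pp3:2 pp4:2 pp5:2

yes yes yes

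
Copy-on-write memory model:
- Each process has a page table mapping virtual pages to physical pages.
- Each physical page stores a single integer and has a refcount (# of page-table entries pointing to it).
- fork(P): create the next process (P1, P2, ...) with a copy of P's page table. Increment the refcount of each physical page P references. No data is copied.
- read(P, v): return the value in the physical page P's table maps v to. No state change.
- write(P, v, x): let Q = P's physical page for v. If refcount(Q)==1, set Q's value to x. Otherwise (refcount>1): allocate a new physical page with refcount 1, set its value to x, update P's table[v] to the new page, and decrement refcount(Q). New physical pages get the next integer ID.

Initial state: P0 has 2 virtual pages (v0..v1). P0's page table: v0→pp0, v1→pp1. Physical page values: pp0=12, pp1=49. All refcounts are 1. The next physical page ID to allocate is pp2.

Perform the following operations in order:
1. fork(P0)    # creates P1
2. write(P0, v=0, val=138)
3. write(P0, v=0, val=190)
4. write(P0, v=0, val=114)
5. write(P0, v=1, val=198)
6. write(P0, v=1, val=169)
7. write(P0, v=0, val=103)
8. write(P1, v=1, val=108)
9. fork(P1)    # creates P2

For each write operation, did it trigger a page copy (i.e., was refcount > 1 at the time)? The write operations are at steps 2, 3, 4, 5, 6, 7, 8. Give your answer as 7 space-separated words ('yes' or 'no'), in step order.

Op 1: fork(P0) -> P1. 2 ppages; refcounts: pp0:2 pp1:2
Op 2: write(P0, v0, 138). refcount(pp0)=2>1 -> COPY to pp2. 3 ppages; refcounts: pp0:1 pp1:2 pp2:1
Op 3: write(P0, v0, 190). refcount(pp2)=1 -> write in place. 3 ppages; refcounts: pp0:1 pp1:2 pp2:1
Op 4: write(P0, v0, 114). refcount(pp2)=1 -> write in place. 3 ppages; refcounts: pp0:1 pp1:2 pp2:1
Op 5: write(P0, v1, 198). refcount(pp1)=2>1 -> COPY to pp3. 4 ppages; refcounts: pp0:1 pp1:1 pp2:1 pp3:1
Op 6: write(P0, v1, 169). refcount(pp3)=1 -> write in place. 4 ppages; refcounts: pp0:1 pp1:1 pp2:1 pp3:1
Op 7: write(P0, v0, 103). refcount(pp2)=1 -> write in place. 4 ppages; refcounts: pp0:1 pp1:1 pp2:1 pp3:1
Op 8: write(P1, v1, 108). refcount(pp1)=1 -> write in place. 4 ppages; refcounts: pp0:1 pp1:1 pp2:1 pp3:1
Op 9: fork(P1) -> P2. 4 ppages; refcounts: pp0:2 pp1:2 pp2:1 pp3:1

yes no no yes no no no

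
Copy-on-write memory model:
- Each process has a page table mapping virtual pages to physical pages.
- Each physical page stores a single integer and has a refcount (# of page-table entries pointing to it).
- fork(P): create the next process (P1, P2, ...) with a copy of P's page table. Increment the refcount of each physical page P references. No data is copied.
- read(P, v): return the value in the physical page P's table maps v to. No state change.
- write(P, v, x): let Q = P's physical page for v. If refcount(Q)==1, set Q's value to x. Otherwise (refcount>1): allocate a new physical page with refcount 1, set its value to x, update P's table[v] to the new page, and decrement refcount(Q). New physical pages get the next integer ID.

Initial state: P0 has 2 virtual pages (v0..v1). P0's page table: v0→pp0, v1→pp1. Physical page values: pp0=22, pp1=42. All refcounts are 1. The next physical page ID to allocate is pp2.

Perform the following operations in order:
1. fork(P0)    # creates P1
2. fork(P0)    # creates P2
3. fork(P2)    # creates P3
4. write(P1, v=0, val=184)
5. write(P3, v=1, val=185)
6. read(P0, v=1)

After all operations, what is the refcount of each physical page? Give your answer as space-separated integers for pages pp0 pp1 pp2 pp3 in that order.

Answer: 3 3 1 1

Derivation:
Op 1: fork(P0) -> P1. 2 ppages; refcounts: pp0:2 pp1:2
Op 2: fork(P0) -> P2. 2 ppages; refcounts: pp0:3 pp1:3
Op 3: fork(P2) -> P3. 2 ppages; refcounts: pp0:4 pp1:4
Op 4: write(P1, v0, 184). refcount(pp0)=4>1 -> COPY to pp2. 3 ppages; refcounts: pp0:3 pp1:4 pp2:1
Op 5: write(P3, v1, 185). refcount(pp1)=4>1 -> COPY to pp3. 4 ppages; refcounts: pp0:3 pp1:3 pp2:1 pp3:1
Op 6: read(P0, v1) -> 42. No state change.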